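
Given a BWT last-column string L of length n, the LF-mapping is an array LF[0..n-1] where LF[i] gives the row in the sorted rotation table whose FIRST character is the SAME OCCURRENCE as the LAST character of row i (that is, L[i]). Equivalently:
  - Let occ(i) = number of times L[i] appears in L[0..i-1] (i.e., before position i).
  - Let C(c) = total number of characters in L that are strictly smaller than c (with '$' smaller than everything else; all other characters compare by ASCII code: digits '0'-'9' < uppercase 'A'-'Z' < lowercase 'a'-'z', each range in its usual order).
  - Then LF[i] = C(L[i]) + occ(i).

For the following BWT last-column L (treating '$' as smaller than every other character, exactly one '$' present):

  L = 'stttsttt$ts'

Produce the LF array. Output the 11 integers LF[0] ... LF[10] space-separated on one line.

Answer: 1 4 5 6 2 7 8 9 0 10 3

Derivation:
Char counts: '$':1, 's':3, 't':7
C (first-col start): C('$')=0, C('s')=1, C('t')=4
L[0]='s': occ=0, LF[0]=C('s')+0=1+0=1
L[1]='t': occ=0, LF[1]=C('t')+0=4+0=4
L[2]='t': occ=1, LF[2]=C('t')+1=4+1=5
L[3]='t': occ=2, LF[3]=C('t')+2=4+2=6
L[4]='s': occ=1, LF[4]=C('s')+1=1+1=2
L[5]='t': occ=3, LF[5]=C('t')+3=4+3=7
L[6]='t': occ=4, LF[6]=C('t')+4=4+4=8
L[7]='t': occ=5, LF[7]=C('t')+5=4+5=9
L[8]='$': occ=0, LF[8]=C('$')+0=0+0=0
L[9]='t': occ=6, LF[9]=C('t')+6=4+6=10
L[10]='s': occ=2, LF[10]=C('s')+2=1+2=3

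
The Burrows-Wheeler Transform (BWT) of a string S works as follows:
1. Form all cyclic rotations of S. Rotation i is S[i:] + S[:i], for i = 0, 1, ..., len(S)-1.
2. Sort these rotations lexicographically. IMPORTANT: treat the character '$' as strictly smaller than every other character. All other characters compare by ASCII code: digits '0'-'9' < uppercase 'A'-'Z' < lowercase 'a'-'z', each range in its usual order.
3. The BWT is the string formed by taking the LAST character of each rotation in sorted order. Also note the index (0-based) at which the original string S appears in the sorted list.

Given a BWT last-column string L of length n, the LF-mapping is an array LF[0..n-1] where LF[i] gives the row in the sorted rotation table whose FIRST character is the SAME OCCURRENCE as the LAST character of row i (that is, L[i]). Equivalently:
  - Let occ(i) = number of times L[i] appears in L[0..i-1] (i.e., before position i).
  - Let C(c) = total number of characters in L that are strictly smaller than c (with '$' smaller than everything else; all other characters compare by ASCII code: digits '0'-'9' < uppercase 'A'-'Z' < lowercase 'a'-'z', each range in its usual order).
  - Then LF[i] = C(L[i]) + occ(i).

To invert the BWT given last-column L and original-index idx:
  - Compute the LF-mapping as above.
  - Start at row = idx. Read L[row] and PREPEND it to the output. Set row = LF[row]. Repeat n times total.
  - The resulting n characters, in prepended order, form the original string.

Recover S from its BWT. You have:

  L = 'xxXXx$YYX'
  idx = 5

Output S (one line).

Answer: YxXXXxYx$

Derivation:
LF mapping: 6 7 1 2 8 0 4 5 3
Walk LF starting at row 5, prepending L[row]:
  step 1: row=5, L[5]='$', prepend. Next row=LF[5]=0
  step 2: row=0, L[0]='x', prepend. Next row=LF[0]=6
  step 3: row=6, L[6]='Y', prepend. Next row=LF[6]=4
  step 4: row=4, L[4]='x', prepend. Next row=LF[4]=8
  step 5: row=8, L[8]='X', prepend. Next row=LF[8]=3
  step 6: row=3, L[3]='X', prepend. Next row=LF[3]=2
  step 7: row=2, L[2]='X', prepend. Next row=LF[2]=1
  step 8: row=1, L[1]='x', prepend. Next row=LF[1]=7
  step 9: row=7, L[7]='Y', prepend. Next row=LF[7]=5
Reversed output: YxXXXxYx$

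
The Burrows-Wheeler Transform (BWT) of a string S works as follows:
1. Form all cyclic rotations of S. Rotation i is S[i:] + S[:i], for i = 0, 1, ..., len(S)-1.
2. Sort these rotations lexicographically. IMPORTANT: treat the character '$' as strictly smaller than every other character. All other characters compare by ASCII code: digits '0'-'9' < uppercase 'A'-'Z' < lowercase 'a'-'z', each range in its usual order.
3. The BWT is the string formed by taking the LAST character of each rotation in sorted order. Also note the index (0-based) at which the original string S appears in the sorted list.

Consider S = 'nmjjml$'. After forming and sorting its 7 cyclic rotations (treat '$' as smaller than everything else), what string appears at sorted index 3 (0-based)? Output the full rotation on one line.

All 7 rotations (rotation i = S[i:]+S[:i]):
  rot[0] = nmjjml$
  rot[1] = mjjml$n
  rot[2] = jjml$nm
  rot[3] = jml$nmj
  rot[4] = ml$nmjj
  rot[5] = l$nmjjm
  rot[6] = $nmjjml
Sorted (with $ < everything):
  sorted[0] = $nmjjml
  sorted[1] = jjml$nm
  sorted[2] = jml$nmj
  sorted[3] = l$nmjjm
  sorted[4] = mjjml$n
  sorted[5] = ml$nmjj
  sorted[6] = nmjjml$
sorted[3] = l$nmjjm

Answer: l$nmjjm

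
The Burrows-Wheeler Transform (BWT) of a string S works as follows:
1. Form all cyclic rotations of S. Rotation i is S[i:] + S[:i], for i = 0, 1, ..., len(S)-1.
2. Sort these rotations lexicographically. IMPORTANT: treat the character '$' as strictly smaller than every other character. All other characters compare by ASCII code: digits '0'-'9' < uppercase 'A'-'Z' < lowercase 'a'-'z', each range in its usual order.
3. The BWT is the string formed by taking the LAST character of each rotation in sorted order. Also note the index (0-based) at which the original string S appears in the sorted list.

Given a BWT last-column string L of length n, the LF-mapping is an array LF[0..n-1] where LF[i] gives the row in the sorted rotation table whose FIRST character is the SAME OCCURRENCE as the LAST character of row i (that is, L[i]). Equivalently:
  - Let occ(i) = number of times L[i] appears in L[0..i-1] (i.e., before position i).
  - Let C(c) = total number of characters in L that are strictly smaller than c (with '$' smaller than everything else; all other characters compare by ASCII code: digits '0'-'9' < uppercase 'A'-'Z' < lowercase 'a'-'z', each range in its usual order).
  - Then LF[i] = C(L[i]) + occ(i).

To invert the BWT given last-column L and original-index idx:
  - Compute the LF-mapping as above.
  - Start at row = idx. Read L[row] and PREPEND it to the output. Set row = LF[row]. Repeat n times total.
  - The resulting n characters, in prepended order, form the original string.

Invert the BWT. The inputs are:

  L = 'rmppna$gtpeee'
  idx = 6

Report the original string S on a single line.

Answer: magnetpepper$

Derivation:
LF mapping: 11 6 8 9 7 1 0 5 12 10 2 3 4
Walk LF starting at row 6, prepending L[row]:
  step 1: row=6, L[6]='$', prepend. Next row=LF[6]=0
  step 2: row=0, L[0]='r', prepend. Next row=LF[0]=11
  step 3: row=11, L[11]='e', prepend. Next row=LF[11]=3
  step 4: row=3, L[3]='p', prepend. Next row=LF[3]=9
  step 5: row=9, L[9]='p', prepend. Next row=LF[9]=10
  step 6: row=10, L[10]='e', prepend. Next row=LF[10]=2
  step 7: row=2, L[2]='p', prepend. Next row=LF[2]=8
  step 8: row=8, L[8]='t', prepend. Next row=LF[8]=12
  step 9: row=12, L[12]='e', prepend. Next row=LF[12]=4
  step 10: row=4, L[4]='n', prepend. Next row=LF[4]=7
  step 11: row=7, L[7]='g', prepend. Next row=LF[7]=5
  step 12: row=5, L[5]='a', prepend. Next row=LF[5]=1
  step 13: row=1, L[1]='m', prepend. Next row=LF[1]=6
Reversed output: magnetpepper$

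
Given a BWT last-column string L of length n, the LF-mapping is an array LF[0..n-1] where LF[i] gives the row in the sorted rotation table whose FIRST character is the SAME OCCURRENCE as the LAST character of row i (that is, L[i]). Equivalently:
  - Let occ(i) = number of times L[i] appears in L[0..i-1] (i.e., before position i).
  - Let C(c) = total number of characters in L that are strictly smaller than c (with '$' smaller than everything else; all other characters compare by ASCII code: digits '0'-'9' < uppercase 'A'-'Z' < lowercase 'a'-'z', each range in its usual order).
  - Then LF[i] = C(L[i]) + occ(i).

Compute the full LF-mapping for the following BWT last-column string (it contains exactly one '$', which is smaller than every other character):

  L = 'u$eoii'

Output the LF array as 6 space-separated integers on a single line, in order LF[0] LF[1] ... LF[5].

Char counts: '$':1, 'e':1, 'i':2, 'o':1, 'u':1
C (first-col start): C('$')=0, C('e')=1, C('i')=2, C('o')=4, C('u')=5
L[0]='u': occ=0, LF[0]=C('u')+0=5+0=5
L[1]='$': occ=0, LF[1]=C('$')+0=0+0=0
L[2]='e': occ=0, LF[2]=C('e')+0=1+0=1
L[3]='o': occ=0, LF[3]=C('o')+0=4+0=4
L[4]='i': occ=0, LF[4]=C('i')+0=2+0=2
L[5]='i': occ=1, LF[5]=C('i')+1=2+1=3

Answer: 5 0 1 4 2 3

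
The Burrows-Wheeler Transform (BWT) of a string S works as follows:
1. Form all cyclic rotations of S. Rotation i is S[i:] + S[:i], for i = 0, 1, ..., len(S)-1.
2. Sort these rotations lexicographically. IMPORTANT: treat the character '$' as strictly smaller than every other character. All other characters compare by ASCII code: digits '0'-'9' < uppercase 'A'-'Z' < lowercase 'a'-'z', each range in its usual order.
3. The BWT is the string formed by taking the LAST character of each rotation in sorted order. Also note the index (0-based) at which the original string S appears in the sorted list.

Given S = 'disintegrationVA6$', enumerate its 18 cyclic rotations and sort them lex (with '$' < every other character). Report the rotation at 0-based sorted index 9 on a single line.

All 18 rotations (rotation i = S[i:]+S[:i]):
  rot[0] = disintegrationVA6$
  rot[1] = isintegrationVA6$d
  rot[2] = sintegrationVA6$di
  rot[3] = integrationVA6$dis
  rot[4] = ntegrationVA6$disi
  rot[5] = tegrationVA6$disin
  rot[6] = egrationVA6$disint
  rot[7] = grationVA6$disinte
  rot[8] = rationVA6$disinteg
  rot[9] = ationVA6$disintegr
  rot[10] = tionVA6$disintegra
  rot[11] = ionVA6$disintegrat
  rot[12] = onVA6$disintegrati
  rot[13] = nVA6$disintegratio
  rot[14] = VA6$disintegration
  rot[15] = A6$disintegrationV
  rot[16] = 6$disintegrationVA
  rot[17] = $disintegrationVA6
Sorted (with $ < everything):
  sorted[0] = $disintegrationVA6
  sorted[1] = 6$disintegrationVA
  sorted[2] = A6$disintegrationV
  sorted[3] = VA6$disintegration
  sorted[4] = ationVA6$disintegr
  sorted[5] = disintegrationVA6$
  sorted[6] = egrationVA6$disint
  sorted[7] = grationVA6$disinte
  sorted[8] = integrationVA6$dis
  sorted[9] = ionVA6$disintegrat
  sorted[10] = isintegrationVA6$d
  sorted[11] = nVA6$disintegratio
  sorted[12] = ntegrationVA6$disi
  sorted[13] = onVA6$disintegrati
  sorted[14] = rationVA6$disinteg
  sorted[15] = sintegrationVA6$di
  sorted[16] = tegrationVA6$disin
  sorted[17] = tionVA6$disintegra
sorted[9] = ionVA6$disintegrat

Answer: ionVA6$disintegrat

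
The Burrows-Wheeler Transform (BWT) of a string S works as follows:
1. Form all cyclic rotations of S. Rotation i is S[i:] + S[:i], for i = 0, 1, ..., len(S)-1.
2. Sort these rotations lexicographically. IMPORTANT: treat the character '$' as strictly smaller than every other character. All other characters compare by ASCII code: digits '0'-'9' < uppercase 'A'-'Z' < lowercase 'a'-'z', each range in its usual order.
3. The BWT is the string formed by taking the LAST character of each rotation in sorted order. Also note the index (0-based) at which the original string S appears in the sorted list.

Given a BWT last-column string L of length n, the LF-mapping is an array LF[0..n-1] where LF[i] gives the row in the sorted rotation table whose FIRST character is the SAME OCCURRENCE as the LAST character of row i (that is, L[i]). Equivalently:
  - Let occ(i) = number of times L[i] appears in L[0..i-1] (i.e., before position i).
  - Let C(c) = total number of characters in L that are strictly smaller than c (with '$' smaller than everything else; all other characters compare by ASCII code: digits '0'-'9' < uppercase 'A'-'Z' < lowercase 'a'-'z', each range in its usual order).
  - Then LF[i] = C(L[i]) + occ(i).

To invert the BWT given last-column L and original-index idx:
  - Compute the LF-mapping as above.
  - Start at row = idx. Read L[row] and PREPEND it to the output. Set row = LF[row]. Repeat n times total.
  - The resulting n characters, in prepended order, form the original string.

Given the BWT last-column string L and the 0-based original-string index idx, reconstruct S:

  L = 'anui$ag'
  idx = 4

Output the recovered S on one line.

LF mapping: 1 5 6 4 0 2 3
Walk LF starting at row 4, prepending L[row]:
  step 1: row=4, L[4]='$', prepend. Next row=LF[4]=0
  step 2: row=0, L[0]='a', prepend. Next row=LF[0]=1
  step 3: row=1, L[1]='n', prepend. Next row=LF[1]=5
  step 4: row=5, L[5]='a', prepend. Next row=LF[5]=2
  step 5: row=2, L[2]='u', prepend. Next row=LF[2]=6
  step 6: row=6, L[6]='g', prepend. Next row=LF[6]=3
  step 7: row=3, L[3]='i', prepend. Next row=LF[3]=4
Reversed output: iguana$

Answer: iguana$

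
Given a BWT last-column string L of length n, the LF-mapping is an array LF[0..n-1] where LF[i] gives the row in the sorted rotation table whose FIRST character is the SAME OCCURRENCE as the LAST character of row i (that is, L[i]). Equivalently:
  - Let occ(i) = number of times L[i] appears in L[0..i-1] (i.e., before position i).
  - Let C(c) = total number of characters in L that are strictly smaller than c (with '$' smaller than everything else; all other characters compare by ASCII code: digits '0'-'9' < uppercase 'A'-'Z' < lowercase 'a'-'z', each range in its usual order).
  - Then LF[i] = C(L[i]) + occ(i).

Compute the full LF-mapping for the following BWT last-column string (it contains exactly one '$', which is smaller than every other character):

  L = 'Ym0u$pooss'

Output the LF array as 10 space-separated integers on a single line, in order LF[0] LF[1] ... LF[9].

Answer: 2 3 1 9 0 6 4 5 7 8

Derivation:
Char counts: '$':1, '0':1, 'Y':1, 'm':1, 'o':2, 'p':1, 's':2, 'u':1
C (first-col start): C('$')=0, C('0')=1, C('Y')=2, C('m')=3, C('o')=4, C('p')=6, C('s')=7, C('u')=9
L[0]='Y': occ=0, LF[0]=C('Y')+0=2+0=2
L[1]='m': occ=0, LF[1]=C('m')+0=3+0=3
L[2]='0': occ=0, LF[2]=C('0')+0=1+0=1
L[3]='u': occ=0, LF[3]=C('u')+0=9+0=9
L[4]='$': occ=0, LF[4]=C('$')+0=0+0=0
L[5]='p': occ=0, LF[5]=C('p')+0=6+0=6
L[6]='o': occ=0, LF[6]=C('o')+0=4+0=4
L[7]='o': occ=1, LF[7]=C('o')+1=4+1=5
L[8]='s': occ=0, LF[8]=C('s')+0=7+0=7
L[9]='s': occ=1, LF[9]=C('s')+1=7+1=8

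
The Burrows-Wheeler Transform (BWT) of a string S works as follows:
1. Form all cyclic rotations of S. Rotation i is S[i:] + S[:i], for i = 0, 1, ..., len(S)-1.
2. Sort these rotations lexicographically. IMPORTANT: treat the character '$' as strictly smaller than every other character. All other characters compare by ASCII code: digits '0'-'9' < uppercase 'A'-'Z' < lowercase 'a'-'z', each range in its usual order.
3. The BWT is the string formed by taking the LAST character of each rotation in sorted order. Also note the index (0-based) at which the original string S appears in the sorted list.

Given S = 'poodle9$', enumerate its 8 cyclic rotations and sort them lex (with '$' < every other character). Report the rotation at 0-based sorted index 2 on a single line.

All 8 rotations (rotation i = S[i:]+S[:i]):
  rot[0] = poodle9$
  rot[1] = oodle9$p
  rot[2] = odle9$po
  rot[3] = dle9$poo
  rot[4] = le9$pood
  rot[5] = e9$poodl
  rot[6] = 9$poodle
  rot[7] = $poodle9
Sorted (with $ < everything):
  sorted[0] = $poodle9
  sorted[1] = 9$poodle
  sorted[2] = dle9$poo
  sorted[3] = e9$poodl
  sorted[4] = le9$pood
  sorted[5] = odle9$po
  sorted[6] = oodle9$p
  sorted[7] = poodle9$
sorted[2] = dle9$poo

Answer: dle9$poo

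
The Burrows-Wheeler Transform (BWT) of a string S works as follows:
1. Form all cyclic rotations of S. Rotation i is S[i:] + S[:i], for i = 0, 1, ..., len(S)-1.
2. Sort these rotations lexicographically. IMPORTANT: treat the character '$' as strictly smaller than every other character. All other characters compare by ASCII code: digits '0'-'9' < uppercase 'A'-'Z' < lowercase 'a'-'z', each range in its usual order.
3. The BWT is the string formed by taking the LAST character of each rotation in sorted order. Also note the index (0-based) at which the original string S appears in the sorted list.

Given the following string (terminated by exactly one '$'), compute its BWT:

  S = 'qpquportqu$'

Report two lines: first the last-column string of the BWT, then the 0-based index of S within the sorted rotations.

All 11 rotations (rotation i = S[i:]+S[:i]):
  rot[0] = qpquportqu$
  rot[1] = pquportqu$q
  rot[2] = quportqu$qp
  rot[3] = uportqu$qpq
  rot[4] = portqu$qpqu
  rot[5] = ortqu$qpqup
  rot[6] = rtqu$qpqupo
  rot[7] = tqu$qpqupor
  rot[8] = qu$qpquport
  rot[9] = u$qpquportq
  rot[10] = $qpquportqu
Sorted (with $ < everything):
  sorted[0] = $qpquportqu  (last char: 'u')
  sorted[1] = ortqu$qpqup  (last char: 'p')
  sorted[2] = portqu$qpqu  (last char: 'u')
  sorted[3] = pquportqu$q  (last char: 'q')
  sorted[4] = qpquportqu$  (last char: '$')
  sorted[5] = qu$qpquport  (last char: 't')
  sorted[6] = quportqu$qp  (last char: 'p')
  sorted[7] = rtqu$qpqupo  (last char: 'o')
  sorted[8] = tqu$qpqupor  (last char: 'r')
  sorted[9] = u$qpquportq  (last char: 'q')
  sorted[10] = uportqu$qpq  (last char: 'q')
Last column: upuq$tporqq
Original string S is at sorted index 4

Answer: upuq$tporqq
4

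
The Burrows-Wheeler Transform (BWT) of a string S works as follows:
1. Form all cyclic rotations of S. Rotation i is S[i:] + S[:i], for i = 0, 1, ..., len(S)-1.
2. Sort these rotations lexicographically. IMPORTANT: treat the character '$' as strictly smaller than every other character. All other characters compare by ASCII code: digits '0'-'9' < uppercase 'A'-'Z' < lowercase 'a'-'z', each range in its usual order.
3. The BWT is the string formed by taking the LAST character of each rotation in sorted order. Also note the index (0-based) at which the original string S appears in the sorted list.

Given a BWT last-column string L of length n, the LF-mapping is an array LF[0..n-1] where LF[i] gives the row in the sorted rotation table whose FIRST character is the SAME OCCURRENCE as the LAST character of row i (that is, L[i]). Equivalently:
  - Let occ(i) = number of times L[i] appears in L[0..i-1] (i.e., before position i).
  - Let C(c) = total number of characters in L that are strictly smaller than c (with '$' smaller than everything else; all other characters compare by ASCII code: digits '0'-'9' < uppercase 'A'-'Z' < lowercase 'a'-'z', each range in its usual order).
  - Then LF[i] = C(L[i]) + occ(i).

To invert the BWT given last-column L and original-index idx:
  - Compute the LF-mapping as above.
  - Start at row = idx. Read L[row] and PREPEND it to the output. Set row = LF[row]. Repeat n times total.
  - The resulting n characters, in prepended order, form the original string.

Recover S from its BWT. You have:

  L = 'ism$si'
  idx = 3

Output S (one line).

LF mapping: 1 4 3 0 5 2
Walk LF starting at row 3, prepending L[row]:
  step 1: row=3, L[3]='$', prepend. Next row=LF[3]=0
  step 2: row=0, L[0]='i', prepend. Next row=LF[0]=1
  step 3: row=1, L[1]='s', prepend. Next row=LF[1]=4
  step 4: row=4, L[4]='s', prepend. Next row=LF[4]=5
  step 5: row=5, L[5]='i', prepend. Next row=LF[5]=2
  step 6: row=2, L[2]='m', prepend. Next row=LF[2]=3
Reversed output: missi$

Answer: missi$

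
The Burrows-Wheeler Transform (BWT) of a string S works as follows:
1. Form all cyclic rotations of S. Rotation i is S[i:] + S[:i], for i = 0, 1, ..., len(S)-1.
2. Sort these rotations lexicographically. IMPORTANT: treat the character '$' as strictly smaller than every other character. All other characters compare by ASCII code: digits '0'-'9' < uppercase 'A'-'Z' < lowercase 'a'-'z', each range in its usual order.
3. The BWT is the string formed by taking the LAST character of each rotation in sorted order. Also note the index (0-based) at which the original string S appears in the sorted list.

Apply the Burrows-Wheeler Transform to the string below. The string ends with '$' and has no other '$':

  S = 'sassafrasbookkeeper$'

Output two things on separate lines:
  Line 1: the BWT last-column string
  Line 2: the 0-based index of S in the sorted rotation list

All 20 rotations (rotation i = S[i:]+S[:i]):
  rot[0] = sassafrasbookkeeper$
  rot[1] = assafrasbookkeeper$s
  rot[2] = ssafrasbookkeeper$sa
  rot[3] = safrasbookkeeper$sas
  rot[4] = afrasbookkeeper$sass
  rot[5] = frasbookkeeper$sassa
  rot[6] = rasbookkeeper$sassaf
  rot[7] = asbookkeeper$sassafr
  rot[8] = sbookkeeper$sassafra
  rot[9] = bookkeeper$sassafras
  rot[10] = ookkeeper$sassafrasb
  rot[11] = okkeeper$sassafrasbo
  rot[12] = kkeeper$sassafrasboo
  rot[13] = keeper$sassafrasbook
  rot[14] = eeper$sassafrasbookk
  rot[15] = eper$sassafrasbookke
  rot[16] = per$sassafrasbookkee
  rot[17] = er$sassafrasbookkeep
  rot[18] = r$sassafrasbookkeepe
  rot[19] = $sassafrasbookkeeper
Sorted (with $ < everything):
  sorted[0] = $sassafrasbookkeeper  (last char: 'r')
  sorted[1] = afrasbookkeeper$sass  (last char: 's')
  sorted[2] = asbookkeeper$sassafr  (last char: 'r')
  sorted[3] = assafrasbookkeeper$s  (last char: 's')
  sorted[4] = bookkeeper$sassafras  (last char: 's')
  sorted[5] = eeper$sassafrasbookk  (last char: 'k')
  sorted[6] = eper$sassafrasbookke  (last char: 'e')
  sorted[7] = er$sassafrasbookkeep  (last char: 'p')
  sorted[8] = frasbookkeeper$sassa  (last char: 'a')
  sorted[9] = keeper$sassafrasbook  (last char: 'k')
  sorted[10] = kkeeper$sassafrasboo  (last char: 'o')
  sorted[11] = okkeeper$sassafrasbo  (last char: 'o')
  sorted[12] = ookkeeper$sassafrasb  (last char: 'b')
  sorted[13] = per$sassafrasbookkee  (last char: 'e')
  sorted[14] = r$sassafrasbookkeepe  (last char: 'e')
  sorted[15] = rasbookkeeper$sassaf  (last char: 'f')
  sorted[16] = safrasbookkeeper$sas  (last char: 's')
  sorted[17] = sassafrasbookkeeper$  (last char: '$')
  sorted[18] = sbookkeeper$sassafra  (last char: 'a')
  sorted[19] = ssafrasbookkeeper$sa  (last char: 'a')
Last column: rsrsskepakoobeefs$aa
Original string S is at sorted index 17

Answer: rsrsskepakoobeefs$aa
17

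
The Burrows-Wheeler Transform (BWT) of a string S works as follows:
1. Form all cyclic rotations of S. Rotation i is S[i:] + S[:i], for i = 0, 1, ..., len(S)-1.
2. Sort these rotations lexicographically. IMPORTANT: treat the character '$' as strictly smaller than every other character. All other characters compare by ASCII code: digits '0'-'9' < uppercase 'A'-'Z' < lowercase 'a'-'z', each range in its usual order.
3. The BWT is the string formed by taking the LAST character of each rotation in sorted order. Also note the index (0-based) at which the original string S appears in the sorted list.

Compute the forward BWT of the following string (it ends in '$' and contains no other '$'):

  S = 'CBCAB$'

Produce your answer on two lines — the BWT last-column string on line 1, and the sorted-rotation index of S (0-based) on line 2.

Answer: BCACB$
5

Derivation:
All 6 rotations (rotation i = S[i:]+S[:i]):
  rot[0] = CBCAB$
  rot[1] = BCAB$C
  rot[2] = CAB$CB
  rot[3] = AB$CBC
  rot[4] = B$CBCA
  rot[5] = $CBCAB
Sorted (with $ < everything):
  sorted[0] = $CBCAB  (last char: 'B')
  sorted[1] = AB$CBC  (last char: 'C')
  sorted[2] = B$CBCA  (last char: 'A')
  sorted[3] = BCAB$C  (last char: 'C')
  sorted[4] = CAB$CB  (last char: 'B')
  sorted[5] = CBCAB$  (last char: '$')
Last column: BCACB$
Original string S is at sorted index 5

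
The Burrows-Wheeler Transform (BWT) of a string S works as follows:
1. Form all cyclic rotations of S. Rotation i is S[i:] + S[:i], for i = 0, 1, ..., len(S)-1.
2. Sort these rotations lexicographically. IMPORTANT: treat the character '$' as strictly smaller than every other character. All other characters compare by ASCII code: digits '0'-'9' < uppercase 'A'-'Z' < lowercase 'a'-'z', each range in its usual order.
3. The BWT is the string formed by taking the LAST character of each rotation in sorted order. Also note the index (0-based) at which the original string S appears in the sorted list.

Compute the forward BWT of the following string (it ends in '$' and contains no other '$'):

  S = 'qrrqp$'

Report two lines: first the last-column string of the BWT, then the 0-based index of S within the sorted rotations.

All 6 rotations (rotation i = S[i:]+S[:i]):
  rot[0] = qrrqp$
  rot[1] = rrqp$q
  rot[2] = rqp$qr
  rot[3] = qp$qrr
  rot[4] = p$qrrq
  rot[5] = $qrrqp
Sorted (with $ < everything):
  sorted[0] = $qrrqp  (last char: 'p')
  sorted[1] = p$qrrq  (last char: 'q')
  sorted[2] = qp$qrr  (last char: 'r')
  sorted[3] = qrrqp$  (last char: '$')
  sorted[4] = rqp$qr  (last char: 'r')
  sorted[5] = rrqp$q  (last char: 'q')
Last column: pqr$rq
Original string S is at sorted index 3

Answer: pqr$rq
3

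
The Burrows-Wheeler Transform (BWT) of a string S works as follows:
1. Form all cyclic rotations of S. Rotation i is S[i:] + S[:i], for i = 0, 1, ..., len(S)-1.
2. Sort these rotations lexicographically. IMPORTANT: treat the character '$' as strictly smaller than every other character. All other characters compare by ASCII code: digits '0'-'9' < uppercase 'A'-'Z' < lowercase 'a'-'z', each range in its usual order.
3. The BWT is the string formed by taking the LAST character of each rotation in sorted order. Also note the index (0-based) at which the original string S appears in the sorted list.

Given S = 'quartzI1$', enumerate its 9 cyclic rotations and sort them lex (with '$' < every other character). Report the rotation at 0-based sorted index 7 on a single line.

Answer: uartzI1$q

Derivation:
All 9 rotations (rotation i = S[i:]+S[:i]):
  rot[0] = quartzI1$
  rot[1] = uartzI1$q
  rot[2] = artzI1$qu
  rot[3] = rtzI1$qua
  rot[4] = tzI1$quar
  rot[5] = zI1$quart
  rot[6] = I1$quartz
  rot[7] = 1$quartzI
  rot[8] = $quartzI1
Sorted (with $ < everything):
  sorted[0] = $quartzI1
  sorted[1] = 1$quartzI
  sorted[2] = I1$quartz
  sorted[3] = artzI1$qu
  sorted[4] = quartzI1$
  sorted[5] = rtzI1$qua
  sorted[6] = tzI1$quar
  sorted[7] = uartzI1$q
  sorted[8] = zI1$quart
sorted[7] = uartzI1$q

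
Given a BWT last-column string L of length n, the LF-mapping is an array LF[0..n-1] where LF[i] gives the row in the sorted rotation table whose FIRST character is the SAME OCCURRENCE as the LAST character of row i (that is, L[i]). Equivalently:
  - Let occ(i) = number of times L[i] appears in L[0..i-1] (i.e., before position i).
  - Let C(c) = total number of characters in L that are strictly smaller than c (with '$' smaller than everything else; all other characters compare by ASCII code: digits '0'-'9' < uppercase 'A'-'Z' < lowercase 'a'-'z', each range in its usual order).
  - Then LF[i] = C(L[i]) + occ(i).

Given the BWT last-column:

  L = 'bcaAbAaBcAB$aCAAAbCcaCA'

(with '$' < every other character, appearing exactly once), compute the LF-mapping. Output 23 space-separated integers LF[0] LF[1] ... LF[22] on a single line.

Char counts: '$':1, 'A':7, 'B':2, 'C':3, 'a':4, 'b':3, 'c':3
C (first-col start): C('$')=0, C('A')=1, C('B')=8, C('C')=10, C('a')=13, C('b')=17, C('c')=20
L[0]='b': occ=0, LF[0]=C('b')+0=17+0=17
L[1]='c': occ=0, LF[1]=C('c')+0=20+0=20
L[2]='a': occ=0, LF[2]=C('a')+0=13+0=13
L[3]='A': occ=0, LF[3]=C('A')+0=1+0=1
L[4]='b': occ=1, LF[4]=C('b')+1=17+1=18
L[5]='A': occ=1, LF[5]=C('A')+1=1+1=2
L[6]='a': occ=1, LF[6]=C('a')+1=13+1=14
L[7]='B': occ=0, LF[7]=C('B')+0=8+0=8
L[8]='c': occ=1, LF[8]=C('c')+1=20+1=21
L[9]='A': occ=2, LF[9]=C('A')+2=1+2=3
L[10]='B': occ=1, LF[10]=C('B')+1=8+1=9
L[11]='$': occ=0, LF[11]=C('$')+0=0+0=0
L[12]='a': occ=2, LF[12]=C('a')+2=13+2=15
L[13]='C': occ=0, LF[13]=C('C')+0=10+0=10
L[14]='A': occ=3, LF[14]=C('A')+3=1+3=4
L[15]='A': occ=4, LF[15]=C('A')+4=1+4=5
L[16]='A': occ=5, LF[16]=C('A')+5=1+5=6
L[17]='b': occ=2, LF[17]=C('b')+2=17+2=19
L[18]='C': occ=1, LF[18]=C('C')+1=10+1=11
L[19]='c': occ=2, LF[19]=C('c')+2=20+2=22
L[20]='a': occ=3, LF[20]=C('a')+3=13+3=16
L[21]='C': occ=2, LF[21]=C('C')+2=10+2=12
L[22]='A': occ=6, LF[22]=C('A')+6=1+6=7

Answer: 17 20 13 1 18 2 14 8 21 3 9 0 15 10 4 5 6 19 11 22 16 12 7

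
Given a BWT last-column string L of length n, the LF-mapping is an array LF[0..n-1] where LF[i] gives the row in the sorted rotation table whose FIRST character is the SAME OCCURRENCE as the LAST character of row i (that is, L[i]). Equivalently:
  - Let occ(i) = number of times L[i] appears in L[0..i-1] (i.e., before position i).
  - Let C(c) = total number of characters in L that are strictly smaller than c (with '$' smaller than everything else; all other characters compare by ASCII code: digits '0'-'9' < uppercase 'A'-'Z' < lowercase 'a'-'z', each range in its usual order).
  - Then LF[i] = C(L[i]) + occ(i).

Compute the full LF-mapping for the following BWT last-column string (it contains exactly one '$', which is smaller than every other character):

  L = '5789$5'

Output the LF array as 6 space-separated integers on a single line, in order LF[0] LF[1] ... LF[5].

Answer: 1 3 4 5 0 2

Derivation:
Char counts: '$':1, '5':2, '7':1, '8':1, '9':1
C (first-col start): C('$')=0, C('5')=1, C('7')=3, C('8')=4, C('9')=5
L[0]='5': occ=0, LF[0]=C('5')+0=1+0=1
L[1]='7': occ=0, LF[1]=C('7')+0=3+0=3
L[2]='8': occ=0, LF[2]=C('8')+0=4+0=4
L[3]='9': occ=0, LF[3]=C('9')+0=5+0=5
L[4]='$': occ=0, LF[4]=C('$')+0=0+0=0
L[5]='5': occ=1, LF[5]=C('5')+1=1+1=2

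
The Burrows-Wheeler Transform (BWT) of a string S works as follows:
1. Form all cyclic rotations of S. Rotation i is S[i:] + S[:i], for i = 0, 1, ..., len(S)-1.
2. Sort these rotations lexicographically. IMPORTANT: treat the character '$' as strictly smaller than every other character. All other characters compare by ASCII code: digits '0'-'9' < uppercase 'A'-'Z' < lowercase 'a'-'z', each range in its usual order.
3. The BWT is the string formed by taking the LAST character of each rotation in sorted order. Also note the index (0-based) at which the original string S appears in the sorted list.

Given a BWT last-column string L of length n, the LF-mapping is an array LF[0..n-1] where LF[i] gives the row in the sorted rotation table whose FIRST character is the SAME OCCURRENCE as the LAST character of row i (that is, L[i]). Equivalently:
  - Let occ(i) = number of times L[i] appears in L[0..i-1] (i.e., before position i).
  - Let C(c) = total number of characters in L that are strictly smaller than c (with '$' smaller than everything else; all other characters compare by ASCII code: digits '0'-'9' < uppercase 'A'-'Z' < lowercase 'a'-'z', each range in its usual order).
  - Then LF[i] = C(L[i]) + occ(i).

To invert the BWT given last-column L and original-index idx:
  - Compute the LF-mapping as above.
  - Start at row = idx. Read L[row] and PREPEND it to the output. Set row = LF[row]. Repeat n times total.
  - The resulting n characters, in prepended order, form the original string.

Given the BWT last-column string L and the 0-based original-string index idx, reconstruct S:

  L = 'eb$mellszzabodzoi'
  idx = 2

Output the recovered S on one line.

LF mapping: 5 2 0 10 6 8 9 13 14 15 1 3 11 4 16 12 7
Walk LF starting at row 2, prepending L[row]:
  step 1: row=2, L[2]='$', prepend. Next row=LF[2]=0
  step 2: row=0, L[0]='e', prepend. Next row=LF[0]=5
  step 3: row=5, L[5]='l', prepend. Next row=LF[5]=8
  step 4: row=8, L[8]='z', prepend. Next row=LF[8]=14
  step 5: row=14, L[14]='z', prepend. Next row=LF[14]=16
  step 6: row=16, L[16]='i', prepend. Next row=LF[16]=7
  step 7: row=7, L[7]='s', prepend. Next row=LF[7]=13
  step 8: row=13, L[13]='d', prepend. Next row=LF[13]=4
  step 9: row=4, L[4]='e', prepend. Next row=LF[4]=6
  step 10: row=6, L[6]='l', prepend. Next row=LF[6]=9
  step 11: row=9, L[9]='z', prepend. Next row=LF[9]=15
  step 12: row=15, L[15]='o', prepend. Next row=LF[15]=12
  step 13: row=12, L[12]='o', prepend. Next row=LF[12]=11
  step 14: row=11, L[11]='b', prepend. Next row=LF[11]=3
  step 15: row=3, L[3]='m', prepend. Next row=LF[3]=10
  step 16: row=10, L[10]='a', prepend. Next row=LF[10]=1
  step 17: row=1, L[1]='b', prepend. Next row=LF[1]=2
Reversed output: bamboozledsizzle$

Answer: bamboozledsizzle$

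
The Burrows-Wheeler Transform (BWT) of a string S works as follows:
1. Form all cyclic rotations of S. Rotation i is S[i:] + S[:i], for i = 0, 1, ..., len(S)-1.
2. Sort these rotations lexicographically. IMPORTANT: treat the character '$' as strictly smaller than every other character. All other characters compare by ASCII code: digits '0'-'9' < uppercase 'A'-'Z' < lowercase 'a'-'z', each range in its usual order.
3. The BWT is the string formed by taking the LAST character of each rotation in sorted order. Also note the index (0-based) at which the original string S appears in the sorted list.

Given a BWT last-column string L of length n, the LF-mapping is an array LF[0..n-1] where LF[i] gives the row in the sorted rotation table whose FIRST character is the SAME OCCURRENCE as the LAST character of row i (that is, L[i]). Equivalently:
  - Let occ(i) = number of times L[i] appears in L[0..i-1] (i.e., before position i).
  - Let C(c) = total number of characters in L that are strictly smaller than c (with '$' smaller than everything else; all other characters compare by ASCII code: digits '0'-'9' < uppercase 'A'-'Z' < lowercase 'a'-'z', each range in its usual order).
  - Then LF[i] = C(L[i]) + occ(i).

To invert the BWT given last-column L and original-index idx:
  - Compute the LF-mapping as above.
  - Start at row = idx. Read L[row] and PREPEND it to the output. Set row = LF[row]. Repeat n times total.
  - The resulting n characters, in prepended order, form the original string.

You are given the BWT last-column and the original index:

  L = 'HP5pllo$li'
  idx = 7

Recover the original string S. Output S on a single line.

Answer: lollipP5H$

Derivation:
LF mapping: 2 3 1 9 5 6 8 0 7 4
Walk LF starting at row 7, prepending L[row]:
  step 1: row=7, L[7]='$', prepend. Next row=LF[7]=0
  step 2: row=0, L[0]='H', prepend. Next row=LF[0]=2
  step 3: row=2, L[2]='5', prepend. Next row=LF[2]=1
  step 4: row=1, L[1]='P', prepend. Next row=LF[1]=3
  step 5: row=3, L[3]='p', prepend. Next row=LF[3]=9
  step 6: row=9, L[9]='i', prepend. Next row=LF[9]=4
  step 7: row=4, L[4]='l', prepend. Next row=LF[4]=5
  step 8: row=5, L[5]='l', prepend. Next row=LF[5]=6
  step 9: row=6, L[6]='o', prepend. Next row=LF[6]=8
  step 10: row=8, L[8]='l', prepend. Next row=LF[8]=7
Reversed output: lollipP5H$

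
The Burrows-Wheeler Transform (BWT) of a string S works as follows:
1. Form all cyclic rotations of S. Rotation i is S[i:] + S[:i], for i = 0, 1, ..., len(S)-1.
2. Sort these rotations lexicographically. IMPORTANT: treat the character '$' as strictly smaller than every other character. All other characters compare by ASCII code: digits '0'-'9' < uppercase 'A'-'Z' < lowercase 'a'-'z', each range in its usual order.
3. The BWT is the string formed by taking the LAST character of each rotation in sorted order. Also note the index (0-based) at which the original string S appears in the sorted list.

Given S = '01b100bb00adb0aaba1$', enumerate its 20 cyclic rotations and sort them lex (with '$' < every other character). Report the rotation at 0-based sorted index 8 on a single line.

Answer: 100bb00adb0aaba1$01b

Derivation:
All 20 rotations (rotation i = S[i:]+S[:i]):
  rot[0] = 01b100bb00adb0aaba1$
  rot[1] = 1b100bb00adb0aaba1$0
  rot[2] = b100bb00adb0aaba1$01
  rot[3] = 100bb00adb0aaba1$01b
  rot[4] = 00bb00adb0aaba1$01b1
  rot[5] = 0bb00adb0aaba1$01b10
  rot[6] = bb00adb0aaba1$01b100
  rot[7] = b00adb0aaba1$01b100b
  rot[8] = 00adb0aaba1$01b100bb
  rot[9] = 0adb0aaba1$01b100bb0
  rot[10] = adb0aaba1$01b100bb00
  rot[11] = db0aaba1$01b100bb00a
  rot[12] = b0aaba1$01b100bb00ad
  rot[13] = 0aaba1$01b100bb00adb
  rot[14] = aaba1$01b100bb00adb0
  rot[15] = aba1$01b100bb00adb0a
  rot[16] = ba1$01b100bb00adb0aa
  rot[17] = a1$01b100bb00adb0aab
  rot[18] = 1$01b100bb00adb0aaba
  rot[19] = $01b100bb00adb0aaba1
Sorted (with $ < everything):
  sorted[0] = $01b100bb00adb0aaba1
  sorted[1] = 00adb0aaba1$01b100bb
  sorted[2] = 00bb00adb0aaba1$01b1
  sorted[3] = 01b100bb00adb0aaba1$
  sorted[4] = 0aaba1$01b100bb00adb
  sorted[5] = 0adb0aaba1$01b100bb0
  sorted[6] = 0bb00adb0aaba1$01b10
  sorted[7] = 1$01b100bb00adb0aaba
  sorted[8] = 100bb00adb0aaba1$01b
  sorted[9] = 1b100bb00adb0aaba1$0
  sorted[10] = a1$01b100bb00adb0aab
  sorted[11] = aaba1$01b100bb00adb0
  sorted[12] = aba1$01b100bb00adb0a
  sorted[13] = adb0aaba1$01b100bb00
  sorted[14] = b00adb0aaba1$01b100b
  sorted[15] = b0aaba1$01b100bb00ad
  sorted[16] = b100bb00adb0aaba1$01
  sorted[17] = ba1$01b100bb00adb0aa
  sorted[18] = bb00adb0aaba1$01b100
  sorted[19] = db0aaba1$01b100bb00a
sorted[8] = 100bb00adb0aaba1$01b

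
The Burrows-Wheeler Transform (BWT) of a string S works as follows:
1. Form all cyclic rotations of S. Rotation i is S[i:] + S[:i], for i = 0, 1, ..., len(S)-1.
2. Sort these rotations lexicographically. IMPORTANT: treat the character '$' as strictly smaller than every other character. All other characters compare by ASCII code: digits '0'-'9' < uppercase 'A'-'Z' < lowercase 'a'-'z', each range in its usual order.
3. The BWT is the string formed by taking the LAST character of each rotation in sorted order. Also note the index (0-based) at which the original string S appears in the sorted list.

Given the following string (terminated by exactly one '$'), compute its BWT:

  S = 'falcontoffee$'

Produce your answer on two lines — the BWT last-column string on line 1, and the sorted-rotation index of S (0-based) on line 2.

All 13 rotations (rotation i = S[i:]+S[:i]):
  rot[0] = falcontoffee$
  rot[1] = alcontoffee$f
  rot[2] = lcontoffee$fa
  rot[3] = contoffee$fal
  rot[4] = ontoffee$falc
  rot[5] = ntoffee$falco
  rot[6] = toffee$falcon
  rot[7] = offee$falcont
  rot[8] = ffee$falconto
  rot[9] = fee$falcontof
  rot[10] = ee$falcontoff
  rot[11] = e$falcontoffe
  rot[12] = $falcontoffee
Sorted (with $ < everything):
  sorted[0] = $falcontoffee  (last char: 'e')
  sorted[1] = alcontoffee$f  (last char: 'f')
  sorted[2] = contoffee$fal  (last char: 'l')
  sorted[3] = e$falcontoffe  (last char: 'e')
  sorted[4] = ee$falcontoff  (last char: 'f')
  sorted[5] = falcontoffee$  (last char: '$')
  sorted[6] = fee$falcontof  (last char: 'f')
  sorted[7] = ffee$falconto  (last char: 'o')
  sorted[8] = lcontoffee$fa  (last char: 'a')
  sorted[9] = ntoffee$falco  (last char: 'o')
  sorted[10] = offee$falcont  (last char: 't')
  sorted[11] = ontoffee$falc  (last char: 'c')
  sorted[12] = toffee$falcon  (last char: 'n')
Last column: eflef$foaotcn
Original string S is at sorted index 5

Answer: eflef$foaotcn
5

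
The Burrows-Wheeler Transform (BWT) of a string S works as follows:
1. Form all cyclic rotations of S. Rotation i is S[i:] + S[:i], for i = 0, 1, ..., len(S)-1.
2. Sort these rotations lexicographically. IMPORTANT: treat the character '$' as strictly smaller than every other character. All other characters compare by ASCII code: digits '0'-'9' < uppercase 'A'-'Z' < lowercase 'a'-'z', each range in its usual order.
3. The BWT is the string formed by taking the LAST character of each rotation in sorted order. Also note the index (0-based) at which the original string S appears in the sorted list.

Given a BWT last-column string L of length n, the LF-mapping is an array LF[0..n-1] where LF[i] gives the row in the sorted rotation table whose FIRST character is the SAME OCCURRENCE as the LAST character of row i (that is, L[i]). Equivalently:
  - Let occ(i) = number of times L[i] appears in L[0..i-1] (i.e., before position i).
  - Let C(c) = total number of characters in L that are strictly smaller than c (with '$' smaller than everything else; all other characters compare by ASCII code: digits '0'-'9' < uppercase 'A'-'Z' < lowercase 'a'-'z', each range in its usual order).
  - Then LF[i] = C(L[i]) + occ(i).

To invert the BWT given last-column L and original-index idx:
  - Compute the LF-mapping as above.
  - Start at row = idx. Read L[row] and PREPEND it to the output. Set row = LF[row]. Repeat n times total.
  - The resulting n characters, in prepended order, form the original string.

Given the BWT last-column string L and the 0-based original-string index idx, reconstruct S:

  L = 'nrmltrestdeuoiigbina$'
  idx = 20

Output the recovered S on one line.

Answer: umbreldisintegration$

Derivation:
LF mapping: 12 15 11 10 18 16 4 17 19 3 5 20 14 7 8 6 2 9 13 1 0
Walk LF starting at row 20, prepending L[row]:
  step 1: row=20, L[20]='$', prepend. Next row=LF[20]=0
  step 2: row=0, L[0]='n', prepend. Next row=LF[0]=12
  step 3: row=12, L[12]='o', prepend. Next row=LF[12]=14
  step 4: row=14, L[14]='i', prepend. Next row=LF[14]=8
  step 5: row=8, L[8]='t', prepend. Next row=LF[8]=19
  step 6: row=19, L[19]='a', prepend. Next row=LF[19]=1
  step 7: row=1, L[1]='r', prepend. Next row=LF[1]=15
  step 8: row=15, L[15]='g', prepend. Next row=LF[15]=6
  step 9: row=6, L[6]='e', prepend. Next row=LF[6]=4
  step 10: row=4, L[4]='t', prepend. Next row=LF[4]=18
  step 11: row=18, L[18]='n', prepend. Next row=LF[18]=13
  step 12: row=13, L[13]='i', prepend. Next row=LF[13]=7
  step 13: row=7, L[7]='s', prepend. Next row=LF[7]=17
  step 14: row=17, L[17]='i', prepend. Next row=LF[17]=9
  step 15: row=9, L[9]='d', prepend. Next row=LF[9]=3
  step 16: row=3, L[3]='l', prepend. Next row=LF[3]=10
  step 17: row=10, L[10]='e', prepend. Next row=LF[10]=5
  step 18: row=5, L[5]='r', prepend. Next row=LF[5]=16
  step 19: row=16, L[16]='b', prepend. Next row=LF[16]=2
  step 20: row=2, L[2]='m', prepend. Next row=LF[2]=11
  step 21: row=11, L[11]='u', prepend. Next row=LF[11]=20
Reversed output: umbreldisintegration$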